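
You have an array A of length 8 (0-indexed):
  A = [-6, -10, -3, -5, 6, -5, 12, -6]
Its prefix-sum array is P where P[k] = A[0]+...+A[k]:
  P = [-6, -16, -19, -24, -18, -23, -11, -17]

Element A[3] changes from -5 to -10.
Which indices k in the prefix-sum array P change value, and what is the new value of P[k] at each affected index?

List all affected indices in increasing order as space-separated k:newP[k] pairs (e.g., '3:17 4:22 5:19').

Answer: 3:-29 4:-23 5:-28 6:-16 7:-22

Derivation:
P[k] = A[0] + ... + A[k]
P[k] includes A[3] iff k >= 3
Affected indices: 3, 4, ..., 7; delta = -5
  P[3]: -24 + -5 = -29
  P[4]: -18 + -5 = -23
  P[5]: -23 + -5 = -28
  P[6]: -11 + -5 = -16
  P[7]: -17 + -5 = -22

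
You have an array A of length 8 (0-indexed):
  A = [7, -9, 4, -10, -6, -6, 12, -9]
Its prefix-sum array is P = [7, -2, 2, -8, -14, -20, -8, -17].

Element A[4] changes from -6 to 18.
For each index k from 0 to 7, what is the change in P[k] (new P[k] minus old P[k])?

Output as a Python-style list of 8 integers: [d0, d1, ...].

Element change: A[4] -6 -> 18, delta = 24
For k < 4: P[k] unchanged, delta_P[k] = 0
For k >= 4: P[k] shifts by exactly 24
Delta array: [0, 0, 0, 0, 24, 24, 24, 24]

Answer: [0, 0, 0, 0, 24, 24, 24, 24]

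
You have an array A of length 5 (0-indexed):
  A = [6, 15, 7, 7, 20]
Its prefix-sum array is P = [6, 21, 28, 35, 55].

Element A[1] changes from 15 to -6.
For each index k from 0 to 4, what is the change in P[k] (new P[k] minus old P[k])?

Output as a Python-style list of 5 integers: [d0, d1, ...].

Answer: [0, -21, -21, -21, -21]

Derivation:
Element change: A[1] 15 -> -6, delta = -21
For k < 1: P[k] unchanged, delta_P[k] = 0
For k >= 1: P[k] shifts by exactly -21
Delta array: [0, -21, -21, -21, -21]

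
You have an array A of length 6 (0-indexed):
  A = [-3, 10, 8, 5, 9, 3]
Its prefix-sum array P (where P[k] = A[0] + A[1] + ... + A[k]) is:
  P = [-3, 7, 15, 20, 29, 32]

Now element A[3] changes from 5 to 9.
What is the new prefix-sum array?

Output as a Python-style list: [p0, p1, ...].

Answer: [-3, 7, 15, 24, 33, 36]

Derivation:
Change: A[3] 5 -> 9, delta = 4
P[k] for k < 3: unchanged (A[3] not included)
P[k] for k >= 3: shift by delta = 4
  P[0] = -3 + 0 = -3
  P[1] = 7 + 0 = 7
  P[2] = 15 + 0 = 15
  P[3] = 20 + 4 = 24
  P[4] = 29 + 4 = 33
  P[5] = 32 + 4 = 36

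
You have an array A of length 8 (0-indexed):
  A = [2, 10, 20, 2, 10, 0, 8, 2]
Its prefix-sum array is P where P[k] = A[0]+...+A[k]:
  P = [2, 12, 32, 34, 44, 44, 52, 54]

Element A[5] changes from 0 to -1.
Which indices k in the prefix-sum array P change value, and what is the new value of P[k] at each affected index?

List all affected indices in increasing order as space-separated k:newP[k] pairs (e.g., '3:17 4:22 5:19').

Answer: 5:43 6:51 7:53

Derivation:
P[k] = A[0] + ... + A[k]
P[k] includes A[5] iff k >= 5
Affected indices: 5, 6, ..., 7; delta = -1
  P[5]: 44 + -1 = 43
  P[6]: 52 + -1 = 51
  P[7]: 54 + -1 = 53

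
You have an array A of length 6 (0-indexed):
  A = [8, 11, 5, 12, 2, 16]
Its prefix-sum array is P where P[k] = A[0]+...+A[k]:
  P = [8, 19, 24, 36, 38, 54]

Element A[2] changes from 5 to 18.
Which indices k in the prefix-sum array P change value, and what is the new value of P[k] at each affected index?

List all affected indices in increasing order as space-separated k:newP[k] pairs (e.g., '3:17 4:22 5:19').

Answer: 2:37 3:49 4:51 5:67

Derivation:
P[k] = A[0] + ... + A[k]
P[k] includes A[2] iff k >= 2
Affected indices: 2, 3, ..., 5; delta = 13
  P[2]: 24 + 13 = 37
  P[3]: 36 + 13 = 49
  P[4]: 38 + 13 = 51
  P[5]: 54 + 13 = 67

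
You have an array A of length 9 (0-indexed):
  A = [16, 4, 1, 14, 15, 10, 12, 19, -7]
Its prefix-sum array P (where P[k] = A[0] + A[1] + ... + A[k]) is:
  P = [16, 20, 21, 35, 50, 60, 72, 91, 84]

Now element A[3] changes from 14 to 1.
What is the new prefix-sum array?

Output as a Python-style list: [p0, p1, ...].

Change: A[3] 14 -> 1, delta = -13
P[k] for k < 3: unchanged (A[3] not included)
P[k] for k >= 3: shift by delta = -13
  P[0] = 16 + 0 = 16
  P[1] = 20 + 0 = 20
  P[2] = 21 + 0 = 21
  P[3] = 35 + -13 = 22
  P[4] = 50 + -13 = 37
  P[5] = 60 + -13 = 47
  P[6] = 72 + -13 = 59
  P[7] = 91 + -13 = 78
  P[8] = 84 + -13 = 71

Answer: [16, 20, 21, 22, 37, 47, 59, 78, 71]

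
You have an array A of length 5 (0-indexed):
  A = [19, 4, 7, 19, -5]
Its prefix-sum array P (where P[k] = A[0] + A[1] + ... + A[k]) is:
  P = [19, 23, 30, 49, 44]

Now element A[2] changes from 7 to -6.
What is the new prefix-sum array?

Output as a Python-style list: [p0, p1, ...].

Change: A[2] 7 -> -6, delta = -13
P[k] for k < 2: unchanged (A[2] not included)
P[k] for k >= 2: shift by delta = -13
  P[0] = 19 + 0 = 19
  P[1] = 23 + 0 = 23
  P[2] = 30 + -13 = 17
  P[3] = 49 + -13 = 36
  P[4] = 44 + -13 = 31

Answer: [19, 23, 17, 36, 31]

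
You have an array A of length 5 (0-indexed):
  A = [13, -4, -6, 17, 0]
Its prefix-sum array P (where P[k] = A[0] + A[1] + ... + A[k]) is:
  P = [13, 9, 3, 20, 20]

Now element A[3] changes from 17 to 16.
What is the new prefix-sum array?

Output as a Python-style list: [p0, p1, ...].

Change: A[3] 17 -> 16, delta = -1
P[k] for k < 3: unchanged (A[3] not included)
P[k] for k >= 3: shift by delta = -1
  P[0] = 13 + 0 = 13
  P[1] = 9 + 0 = 9
  P[2] = 3 + 0 = 3
  P[3] = 20 + -1 = 19
  P[4] = 20 + -1 = 19

Answer: [13, 9, 3, 19, 19]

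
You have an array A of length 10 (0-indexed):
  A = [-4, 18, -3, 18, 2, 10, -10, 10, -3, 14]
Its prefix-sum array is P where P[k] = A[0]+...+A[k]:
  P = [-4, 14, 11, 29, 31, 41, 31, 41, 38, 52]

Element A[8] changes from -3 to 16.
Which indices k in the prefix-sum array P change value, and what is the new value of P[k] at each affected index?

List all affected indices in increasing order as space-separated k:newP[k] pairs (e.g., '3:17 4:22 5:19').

Answer: 8:57 9:71

Derivation:
P[k] = A[0] + ... + A[k]
P[k] includes A[8] iff k >= 8
Affected indices: 8, 9, ..., 9; delta = 19
  P[8]: 38 + 19 = 57
  P[9]: 52 + 19 = 71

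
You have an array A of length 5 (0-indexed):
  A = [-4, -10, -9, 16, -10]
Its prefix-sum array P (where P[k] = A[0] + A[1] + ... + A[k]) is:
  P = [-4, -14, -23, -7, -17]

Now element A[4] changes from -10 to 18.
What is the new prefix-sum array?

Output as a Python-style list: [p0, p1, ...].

Change: A[4] -10 -> 18, delta = 28
P[k] for k < 4: unchanged (A[4] not included)
P[k] for k >= 4: shift by delta = 28
  P[0] = -4 + 0 = -4
  P[1] = -14 + 0 = -14
  P[2] = -23 + 0 = -23
  P[3] = -7 + 0 = -7
  P[4] = -17 + 28 = 11

Answer: [-4, -14, -23, -7, 11]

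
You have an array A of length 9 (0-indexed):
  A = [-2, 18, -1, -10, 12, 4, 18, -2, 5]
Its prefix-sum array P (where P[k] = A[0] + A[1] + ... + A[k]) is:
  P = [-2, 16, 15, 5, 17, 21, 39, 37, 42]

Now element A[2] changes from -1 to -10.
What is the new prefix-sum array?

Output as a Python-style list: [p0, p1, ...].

Change: A[2] -1 -> -10, delta = -9
P[k] for k < 2: unchanged (A[2] not included)
P[k] for k >= 2: shift by delta = -9
  P[0] = -2 + 0 = -2
  P[1] = 16 + 0 = 16
  P[2] = 15 + -9 = 6
  P[3] = 5 + -9 = -4
  P[4] = 17 + -9 = 8
  P[5] = 21 + -9 = 12
  P[6] = 39 + -9 = 30
  P[7] = 37 + -9 = 28
  P[8] = 42 + -9 = 33

Answer: [-2, 16, 6, -4, 8, 12, 30, 28, 33]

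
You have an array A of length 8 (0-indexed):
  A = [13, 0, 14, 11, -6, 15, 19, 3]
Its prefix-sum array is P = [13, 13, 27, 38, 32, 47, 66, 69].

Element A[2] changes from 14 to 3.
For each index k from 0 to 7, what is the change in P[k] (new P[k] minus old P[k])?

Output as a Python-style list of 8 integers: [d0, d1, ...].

Answer: [0, 0, -11, -11, -11, -11, -11, -11]

Derivation:
Element change: A[2] 14 -> 3, delta = -11
For k < 2: P[k] unchanged, delta_P[k] = 0
For k >= 2: P[k] shifts by exactly -11
Delta array: [0, 0, -11, -11, -11, -11, -11, -11]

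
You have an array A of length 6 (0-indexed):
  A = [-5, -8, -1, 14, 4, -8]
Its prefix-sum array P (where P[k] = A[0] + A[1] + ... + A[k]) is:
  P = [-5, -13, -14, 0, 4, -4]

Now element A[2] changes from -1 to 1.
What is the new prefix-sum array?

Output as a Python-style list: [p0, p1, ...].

Change: A[2] -1 -> 1, delta = 2
P[k] for k < 2: unchanged (A[2] not included)
P[k] for k >= 2: shift by delta = 2
  P[0] = -5 + 0 = -5
  P[1] = -13 + 0 = -13
  P[2] = -14 + 2 = -12
  P[3] = 0 + 2 = 2
  P[4] = 4 + 2 = 6
  P[5] = -4 + 2 = -2

Answer: [-5, -13, -12, 2, 6, -2]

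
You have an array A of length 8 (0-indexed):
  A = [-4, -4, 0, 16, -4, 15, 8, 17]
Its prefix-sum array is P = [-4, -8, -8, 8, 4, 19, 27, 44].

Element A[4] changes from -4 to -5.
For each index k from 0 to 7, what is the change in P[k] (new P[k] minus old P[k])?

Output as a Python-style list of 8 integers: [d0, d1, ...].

Element change: A[4] -4 -> -5, delta = -1
For k < 4: P[k] unchanged, delta_P[k] = 0
For k >= 4: P[k] shifts by exactly -1
Delta array: [0, 0, 0, 0, -1, -1, -1, -1]

Answer: [0, 0, 0, 0, -1, -1, -1, -1]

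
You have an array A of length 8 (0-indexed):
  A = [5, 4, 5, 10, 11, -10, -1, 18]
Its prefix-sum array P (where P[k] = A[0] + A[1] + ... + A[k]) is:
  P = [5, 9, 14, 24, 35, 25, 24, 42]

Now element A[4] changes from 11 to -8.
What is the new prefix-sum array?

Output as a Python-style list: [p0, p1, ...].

Change: A[4] 11 -> -8, delta = -19
P[k] for k < 4: unchanged (A[4] not included)
P[k] for k >= 4: shift by delta = -19
  P[0] = 5 + 0 = 5
  P[1] = 9 + 0 = 9
  P[2] = 14 + 0 = 14
  P[3] = 24 + 0 = 24
  P[4] = 35 + -19 = 16
  P[5] = 25 + -19 = 6
  P[6] = 24 + -19 = 5
  P[7] = 42 + -19 = 23

Answer: [5, 9, 14, 24, 16, 6, 5, 23]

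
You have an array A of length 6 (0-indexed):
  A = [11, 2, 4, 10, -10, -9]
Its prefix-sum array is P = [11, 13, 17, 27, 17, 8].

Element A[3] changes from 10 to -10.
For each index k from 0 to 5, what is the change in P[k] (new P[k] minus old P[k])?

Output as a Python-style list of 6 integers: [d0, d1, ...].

Answer: [0, 0, 0, -20, -20, -20]

Derivation:
Element change: A[3] 10 -> -10, delta = -20
For k < 3: P[k] unchanged, delta_P[k] = 0
For k >= 3: P[k] shifts by exactly -20
Delta array: [0, 0, 0, -20, -20, -20]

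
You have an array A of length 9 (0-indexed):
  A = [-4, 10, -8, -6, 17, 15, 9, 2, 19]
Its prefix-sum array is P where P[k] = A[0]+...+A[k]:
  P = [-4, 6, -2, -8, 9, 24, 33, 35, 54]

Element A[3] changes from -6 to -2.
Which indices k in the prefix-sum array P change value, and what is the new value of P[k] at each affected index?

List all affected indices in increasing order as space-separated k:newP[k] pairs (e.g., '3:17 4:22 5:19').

P[k] = A[0] + ... + A[k]
P[k] includes A[3] iff k >= 3
Affected indices: 3, 4, ..., 8; delta = 4
  P[3]: -8 + 4 = -4
  P[4]: 9 + 4 = 13
  P[5]: 24 + 4 = 28
  P[6]: 33 + 4 = 37
  P[7]: 35 + 4 = 39
  P[8]: 54 + 4 = 58

Answer: 3:-4 4:13 5:28 6:37 7:39 8:58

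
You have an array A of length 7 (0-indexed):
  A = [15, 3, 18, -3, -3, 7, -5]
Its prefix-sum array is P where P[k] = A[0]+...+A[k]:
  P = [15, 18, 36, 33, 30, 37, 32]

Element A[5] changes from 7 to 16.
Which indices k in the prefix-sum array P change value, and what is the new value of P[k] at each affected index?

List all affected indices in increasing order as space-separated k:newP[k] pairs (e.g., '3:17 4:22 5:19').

P[k] = A[0] + ... + A[k]
P[k] includes A[5] iff k >= 5
Affected indices: 5, 6, ..., 6; delta = 9
  P[5]: 37 + 9 = 46
  P[6]: 32 + 9 = 41

Answer: 5:46 6:41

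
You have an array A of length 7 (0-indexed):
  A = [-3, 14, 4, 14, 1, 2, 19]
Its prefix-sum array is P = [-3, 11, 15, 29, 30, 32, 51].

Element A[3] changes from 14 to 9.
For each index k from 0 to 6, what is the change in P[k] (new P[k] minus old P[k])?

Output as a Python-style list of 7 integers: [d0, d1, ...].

Element change: A[3] 14 -> 9, delta = -5
For k < 3: P[k] unchanged, delta_P[k] = 0
For k >= 3: P[k] shifts by exactly -5
Delta array: [0, 0, 0, -5, -5, -5, -5]

Answer: [0, 0, 0, -5, -5, -5, -5]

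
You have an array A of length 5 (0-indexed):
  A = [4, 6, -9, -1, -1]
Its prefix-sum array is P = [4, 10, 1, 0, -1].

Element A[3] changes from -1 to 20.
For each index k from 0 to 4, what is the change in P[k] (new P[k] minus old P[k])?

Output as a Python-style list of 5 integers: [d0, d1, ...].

Element change: A[3] -1 -> 20, delta = 21
For k < 3: P[k] unchanged, delta_P[k] = 0
For k >= 3: P[k] shifts by exactly 21
Delta array: [0, 0, 0, 21, 21]

Answer: [0, 0, 0, 21, 21]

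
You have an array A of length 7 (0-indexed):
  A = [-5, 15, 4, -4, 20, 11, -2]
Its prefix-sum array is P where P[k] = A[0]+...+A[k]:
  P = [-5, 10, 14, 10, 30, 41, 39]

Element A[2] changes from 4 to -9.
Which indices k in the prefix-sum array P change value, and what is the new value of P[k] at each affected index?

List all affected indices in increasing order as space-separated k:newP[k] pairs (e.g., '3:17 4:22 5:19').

P[k] = A[0] + ... + A[k]
P[k] includes A[2] iff k >= 2
Affected indices: 2, 3, ..., 6; delta = -13
  P[2]: 14 + -13 = 1
  P[3]: 10 + -13 = -3
  P[4]: 30 + -13 = 17
  P[5]: 41 + -13 = 28
  P[6]: 39 + -13 = 26

Answer: 2:1 3:-3 4:17 5:28 6:26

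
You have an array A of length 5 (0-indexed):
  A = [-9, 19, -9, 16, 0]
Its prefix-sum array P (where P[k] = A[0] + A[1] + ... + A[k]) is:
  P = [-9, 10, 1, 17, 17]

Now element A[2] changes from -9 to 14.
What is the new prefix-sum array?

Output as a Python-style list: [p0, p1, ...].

Answer: [-9, 10, 24, 40, 40]

Derivation:
Change: A[2] -9 -> 14, delta = 23
P[k] for k < 2: unchanged (A[2] not included)
P[k] for k >= 2: shift by delta = 23
  P[0] = -9 + 0 = -9
  P[1] = 10 + 0 = 10
  P[2] = 1 + 23 = 24
  P[3] = 17 + 23 = 40
  P[4] = 17 + 23 = 40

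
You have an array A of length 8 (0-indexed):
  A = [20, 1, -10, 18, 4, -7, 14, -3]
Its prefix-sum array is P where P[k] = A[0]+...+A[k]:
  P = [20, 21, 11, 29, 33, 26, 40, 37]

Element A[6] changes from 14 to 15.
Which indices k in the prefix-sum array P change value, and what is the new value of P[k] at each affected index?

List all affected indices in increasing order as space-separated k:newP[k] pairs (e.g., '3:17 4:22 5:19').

Answer: 6:41 7:38

Derivation:
P[k] = A[0] + ... + A[k]
P[k] includes A[6] iff k >= 6
Affected indices: 6, 7, ..., 7; delta = 1
  P[6]: 40 + 1 = 41
  P[7]: 37 + 1 = 38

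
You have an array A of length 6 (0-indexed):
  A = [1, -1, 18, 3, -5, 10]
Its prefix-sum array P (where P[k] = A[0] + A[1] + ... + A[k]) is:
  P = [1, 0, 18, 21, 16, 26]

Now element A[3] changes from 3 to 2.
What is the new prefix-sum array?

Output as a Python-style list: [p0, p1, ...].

Answer: [1, 0, 18, 20, 15, 25]

Derivation:
Change: A[3] 3 -> 2, delta = -1
P[k] for k < 3: unchanged (A[3] not included)
P[k] for k >= 3: shift by delta = -1
  P[0] = 1 + 0 = 1
  P[1] = 0 + 0 = 0
  P[2] = 18 + 0 = 18
  P[3] = 21 + -1 = 20
  P[4] = 16 + -1 = 15
  P[5] = 26 + -1 = 25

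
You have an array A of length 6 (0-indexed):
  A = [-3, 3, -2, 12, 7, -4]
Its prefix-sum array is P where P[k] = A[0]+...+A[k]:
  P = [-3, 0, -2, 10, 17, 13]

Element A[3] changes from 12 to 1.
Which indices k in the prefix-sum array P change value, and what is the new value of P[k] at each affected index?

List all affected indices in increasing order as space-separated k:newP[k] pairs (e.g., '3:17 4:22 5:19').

Answer: 3:-1 4:6 5:2

Derivation:
P[k] = A[0] + ... + A[k]
P[k] includes A[3] iff k >= 3
Affected indices: 3, 4, ..., 5; delta = -11
  P[3]: 10 + -11 = -1
  P[4]: 17 + -11 = 6
  P[5]: 13 + -11 = 2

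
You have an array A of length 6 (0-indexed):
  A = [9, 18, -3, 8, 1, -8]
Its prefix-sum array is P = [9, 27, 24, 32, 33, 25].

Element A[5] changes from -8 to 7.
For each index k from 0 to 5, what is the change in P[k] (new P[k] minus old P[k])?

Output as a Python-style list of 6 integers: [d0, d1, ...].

Answer: [0, 0, 0, 0, 0, 15]

Derivation:
Element change: A[5] -8 -> 7, delta = 15
For k < 5: P[k] unchanged, delta_P[k] = 0
For k >= 5: P[k] shifts by exactly 15
Delta array: [0, 0, 0, 0, 0, 15]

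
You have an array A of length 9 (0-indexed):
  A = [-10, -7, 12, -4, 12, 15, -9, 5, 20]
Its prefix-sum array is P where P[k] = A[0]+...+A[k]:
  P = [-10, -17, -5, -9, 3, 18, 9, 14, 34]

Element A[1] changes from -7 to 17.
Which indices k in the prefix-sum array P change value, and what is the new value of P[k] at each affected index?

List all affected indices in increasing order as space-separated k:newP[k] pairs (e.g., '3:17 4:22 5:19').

P[k] = A[0] + ... + A[k]
P[k] includes A[1] iff k >= 1
Affected indices: 1, 2, ..., 8; delta = 24
  P[1]: -17 + 24 = 7
  P[2]: -5 + 24 = 19
  P[3]: -9 + 24 = 15
  P[4]: 3 + 24 = 27
  P[5]: 18 + 24 = 42
  P[6]: 9 + 24 = 33
  P[7]: 14 + 24 = 38
  P[8]: 34 + 24 = 58

Answer: 1:7 2:19 3:15 4:27 5:42 6:33 7:38 8:58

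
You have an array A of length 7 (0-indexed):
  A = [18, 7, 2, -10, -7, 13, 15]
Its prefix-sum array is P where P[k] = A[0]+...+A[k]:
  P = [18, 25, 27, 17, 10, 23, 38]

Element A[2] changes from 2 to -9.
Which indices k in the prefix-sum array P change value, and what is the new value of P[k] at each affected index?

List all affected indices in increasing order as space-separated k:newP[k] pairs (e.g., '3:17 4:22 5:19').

Answer: 2:16 3:6 4:-1 5:12 6:27

Derivation:
P[k] = A[0] + ... + A[k]
P[k] includes A[2] iff k >= 2
Affected indices: 2, 3, ..., 6; delta = -11
  P[2]: 27 + -11 = 16
  P[3]: 17 + -11 = 6
  P[4]: 10 + -11 = -1
  P[5]: 23 + -11 = 12
  P[6]: 38 + -11 = 27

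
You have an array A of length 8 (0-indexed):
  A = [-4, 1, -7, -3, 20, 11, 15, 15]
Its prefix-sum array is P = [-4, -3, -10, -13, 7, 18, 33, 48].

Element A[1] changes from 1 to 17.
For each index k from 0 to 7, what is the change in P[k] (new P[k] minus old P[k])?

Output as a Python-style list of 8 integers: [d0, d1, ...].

Answer: [0, 16, 16, 16, 16, 16, 16, 16]

Derivation:
Element change: A[1] 1 -> 17, delta = 16
For k < 1: P[k] unchanged, delta_P[k] = 0
For k >= 1: P[k] shifts by exactly 16
Delta array: [0, 16, 16, 16, 16, 16, 16, 16]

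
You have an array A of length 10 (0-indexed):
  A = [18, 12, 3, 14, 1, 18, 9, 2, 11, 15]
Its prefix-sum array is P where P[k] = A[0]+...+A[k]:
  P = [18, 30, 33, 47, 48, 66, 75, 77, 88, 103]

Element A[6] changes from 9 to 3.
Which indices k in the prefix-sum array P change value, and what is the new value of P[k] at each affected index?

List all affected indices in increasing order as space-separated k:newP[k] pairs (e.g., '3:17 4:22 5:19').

P[k] = A[0] + ... + A[k]
P[k] includes A[6] iff k >= 6
Affected indices: 6, 7, ..., 9; delta = -6
  P[6]: 75 + -6 = 69
  P[7]: 77 + -6 = 71
  P[8]: 88 + -6 = 82
  P[9]: 103 + -6 = 97

Answer: 6:69 7:71 8:82 9:97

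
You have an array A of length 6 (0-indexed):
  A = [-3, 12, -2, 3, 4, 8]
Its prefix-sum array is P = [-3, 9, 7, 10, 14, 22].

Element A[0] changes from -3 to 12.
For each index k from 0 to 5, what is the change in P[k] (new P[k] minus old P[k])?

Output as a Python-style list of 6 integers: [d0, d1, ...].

Answer: [15, 15, 15, 15, 15, 15]

Derivation:
Element change: A[0] -3 -> 12, delta = 15
For k < 0: P[k] unchanged, delta_P[k] = 0
For k >= 0: P[k] shifts by exactly 15
Delta array: [15, 15, 15, 15, 15, 15]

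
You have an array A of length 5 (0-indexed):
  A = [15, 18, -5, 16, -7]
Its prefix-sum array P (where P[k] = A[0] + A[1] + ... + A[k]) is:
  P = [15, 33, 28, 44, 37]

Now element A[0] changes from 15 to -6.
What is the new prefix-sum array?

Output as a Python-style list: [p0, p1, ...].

Change: A[0] 15 -> -6, delta = -21
P[k] for k < 0: unchanged (A[0] not included)
P[k] for k >= 0: shift by delta = -21
  P[0] = 15 + -21 = -6
  P[1] = 33 + -21 = 12
  P[2] = 28 + -21 = 7
  P[3] = 44 + -21 = 23
  P[4] = 37 + -21 = 16

Answer: [-6, 12, 7, 23, 16]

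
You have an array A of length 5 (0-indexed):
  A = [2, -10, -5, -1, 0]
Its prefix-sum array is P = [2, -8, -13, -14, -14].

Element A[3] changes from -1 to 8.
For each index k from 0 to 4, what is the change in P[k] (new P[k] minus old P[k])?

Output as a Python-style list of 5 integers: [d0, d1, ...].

Element change: A[3] -1 -> 8, delta = 9
For k < 3: P[k] unchanged, delta_P[k] = 0
For k >= 3: P[k] shifts by exactly 9
Delta array: [0, 0, 0, 9, 9]

Answer: [0, 0, 0, 9, 9]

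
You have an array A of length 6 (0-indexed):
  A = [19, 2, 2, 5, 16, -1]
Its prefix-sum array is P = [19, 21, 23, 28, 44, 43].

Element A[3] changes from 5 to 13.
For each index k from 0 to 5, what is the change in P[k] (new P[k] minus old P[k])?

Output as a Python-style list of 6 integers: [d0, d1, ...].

Element change: A[3] 5 -> 13, delta = 8
For k < 3: P[k] unchanged, delta_P[k] = 0
For k >= 3: P[k] shifts by exactly 8
Delta array: [0, 0, 0, 8, 8, 8]

Answer: [0, 0, 0, 8, 8, 8]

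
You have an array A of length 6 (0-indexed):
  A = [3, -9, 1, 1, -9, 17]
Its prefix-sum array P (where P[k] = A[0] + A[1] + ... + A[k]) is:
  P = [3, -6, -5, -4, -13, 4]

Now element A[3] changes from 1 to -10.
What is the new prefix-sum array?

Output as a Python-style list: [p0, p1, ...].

Answer: [3, -6, -5, -15, -24, -7]

Derivation:
Change: A[3] 1 -> -10, delta = -11
P[k] for k < 3: unchanged (A[3] not included)
P[k] for k >= 3: shift by delta = -11
  P[0] = 3 + 0 = 3
  P[1] = -6 + 0 = -6
  P[2] = -5 + 0 = -5
  P[3] = -4 + -11 = -15
  P[4] = -13 + -11 = -24
  P[5] = 4 + -11 = -7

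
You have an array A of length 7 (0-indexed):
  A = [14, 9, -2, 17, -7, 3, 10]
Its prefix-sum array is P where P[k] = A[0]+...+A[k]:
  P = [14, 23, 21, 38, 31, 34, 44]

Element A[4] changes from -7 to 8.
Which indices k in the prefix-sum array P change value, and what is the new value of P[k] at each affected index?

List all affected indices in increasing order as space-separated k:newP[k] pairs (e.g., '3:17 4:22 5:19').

Answer: 4:46 5:49 6:59

Derivation:
P[k] = A[0] + ... + A[k]
P[k] includes A[4] iff k >= 4
Affected indices: 4, 5, ..., 6; delta = 15
  P[4]: 31 + 15 = 46
  P[5]: 34 + 15 = 49
  P[6]: 44 + 15 = 59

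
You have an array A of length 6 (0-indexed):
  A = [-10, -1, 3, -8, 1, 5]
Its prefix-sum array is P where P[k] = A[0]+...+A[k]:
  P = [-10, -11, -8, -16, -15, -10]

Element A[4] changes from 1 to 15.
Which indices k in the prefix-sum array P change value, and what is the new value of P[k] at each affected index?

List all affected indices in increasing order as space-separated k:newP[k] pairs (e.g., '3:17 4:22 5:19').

P[k] = A[0] + ... + A[k]
P[k] includes A[4] iff k >= 4
Affected indices: 4, 5, ..., 5; delta = 14
  P[4]: -15 + 14 = -1
  P[5]: -10 + 14 = 4

Answer: 4:-1 5:4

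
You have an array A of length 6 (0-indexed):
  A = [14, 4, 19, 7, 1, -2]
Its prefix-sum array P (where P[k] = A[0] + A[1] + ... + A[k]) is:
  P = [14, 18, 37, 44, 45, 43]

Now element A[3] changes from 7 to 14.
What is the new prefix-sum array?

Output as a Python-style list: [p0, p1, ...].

Change: A[3] 7 -> 14, delta = 7
P[k] for k < 3: unchanged (A[3] not included)
P[k] for k >= 3: shift by delta = 7
  P[0] = 14 + 0 = 14
  P[1] = 18 + 0 = 18
  P[2] = 37 + 0 = 37
  P[3] = 44 + 7 = 51
  P[4] = 45 + 7 = 52
  P[5] = 43 + 7 = 50

Answer: [14, 18, 37, 51, 52, 50]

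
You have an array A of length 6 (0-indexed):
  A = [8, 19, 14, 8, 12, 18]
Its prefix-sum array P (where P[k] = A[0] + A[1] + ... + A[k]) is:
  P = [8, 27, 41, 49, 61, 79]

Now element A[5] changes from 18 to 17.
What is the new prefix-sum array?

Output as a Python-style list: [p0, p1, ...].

Change: A[5] 18 -> 17, delta = -1
P[k] for k < 5: unchanged (A[5] not included)
P[k] for k >= 5: shift by delta = -1
  P[0] = 8 + 0 = 8
  P[1] = 27 + 0 = 27
  P[2] = 41 + 0 = 41
  P[3] = 49 + 0 = 49
  P[4] = 61 + 0 = 61
  P[5] = 79 + -1 = 78

Answer: [8, 27, 41, 49, 61, 78]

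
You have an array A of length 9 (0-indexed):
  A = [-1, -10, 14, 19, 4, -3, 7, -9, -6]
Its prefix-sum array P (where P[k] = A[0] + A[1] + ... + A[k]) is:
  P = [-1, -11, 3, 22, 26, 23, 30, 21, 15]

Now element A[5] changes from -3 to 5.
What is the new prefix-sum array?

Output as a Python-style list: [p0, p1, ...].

Answer: [-1, -11, 3, 22, 26, 31, 38, 29, 23]

Derivation:
Change: A[5] -3 -> 5, delta = 8
P[k] for k < 5: unchanged (A[5] not included)
P[k] for k >= 5: shift by delta = 8
  P[0] = -1 + 0 = -1
  P[1] = -11 + 0 = -11
  P[2] = 3 + 0 = 3
  P[3] = 22 + 0 = 22
  P[4] = 26 + 0 = 26
  P[5] = 23 + 8 = 31
  P[6] = 30 + 8 = 38
  P[7] = 21 + 8 = 29
  P[8] = 15 + 8 = 23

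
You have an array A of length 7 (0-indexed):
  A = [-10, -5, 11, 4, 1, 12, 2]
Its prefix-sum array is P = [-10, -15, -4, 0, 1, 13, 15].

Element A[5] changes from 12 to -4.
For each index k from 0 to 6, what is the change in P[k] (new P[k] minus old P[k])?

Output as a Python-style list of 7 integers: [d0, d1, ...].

Element change: A[5] 12 -> -4, delta = -16
For k < 5: P[k] unchanged, delta_P[k] = 0
For k >= 5: P[k] shifts by exactly -16
Delta array: [0, 0, 0, 0, 0, -16, -16]

Answer: [0, 0, 0, 0, 0, -16, -16]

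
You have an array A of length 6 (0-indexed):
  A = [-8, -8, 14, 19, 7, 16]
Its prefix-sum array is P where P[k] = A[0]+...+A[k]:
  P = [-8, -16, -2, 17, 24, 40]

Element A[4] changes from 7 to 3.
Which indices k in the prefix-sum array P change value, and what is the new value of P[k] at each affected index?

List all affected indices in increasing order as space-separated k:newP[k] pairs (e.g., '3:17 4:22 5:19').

P[k] = A[0] + ... + A[k]
P[k] includes A[4] iff k >= 4
Affected indices: 4, 5, ..., 5; delta = -4
  P[4]: 24 + -4 = 20
  P[5]: 40 + -4 = 36

Answer: 4:20 5:36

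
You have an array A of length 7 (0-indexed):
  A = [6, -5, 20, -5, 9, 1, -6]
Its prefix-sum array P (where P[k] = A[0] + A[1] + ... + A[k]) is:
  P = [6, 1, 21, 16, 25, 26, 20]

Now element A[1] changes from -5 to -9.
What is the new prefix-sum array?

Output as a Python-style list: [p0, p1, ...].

Answer: [6, -3, 17, 12, 21, 22, 16]

Derivation:
Change: A[1] -5 -> -9, delta = -4
P[k] for k < 1: unchanged (A[1] not included)
P[k] for k >= 1: shift by delta = -4
  P[0] = 6 + 0 = 6
  P[1] = 1 + -4 = -3
  P[2] = 21 + -4 = 17
  P[3] = 16 + -4 = 12
  P[4] = 25 + -4 = 21
  P[5] = 26 + -4 = 22
  P[6] = 20 + -4 = 16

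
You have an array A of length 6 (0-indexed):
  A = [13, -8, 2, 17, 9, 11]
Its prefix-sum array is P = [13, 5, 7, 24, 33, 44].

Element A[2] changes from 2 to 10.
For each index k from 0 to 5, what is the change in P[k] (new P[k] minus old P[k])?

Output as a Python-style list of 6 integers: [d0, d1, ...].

Answer: [0, 0, 8, 8, 8, 8]

Derivation:
Element change: A[2] 2 -> 10, delta = 8
For k < 2: P[k] unchanged, delta_P[k] = 0
For k >= 2: P[k] shifts by exactly 8
Delta array: [0, 0, 8, 8, 8, 8]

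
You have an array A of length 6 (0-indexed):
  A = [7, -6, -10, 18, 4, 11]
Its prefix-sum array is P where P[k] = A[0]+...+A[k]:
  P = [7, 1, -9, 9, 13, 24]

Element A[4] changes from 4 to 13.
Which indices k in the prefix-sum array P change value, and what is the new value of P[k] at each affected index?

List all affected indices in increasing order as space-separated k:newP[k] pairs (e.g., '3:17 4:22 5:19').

Answer: 4:22 5:33

Derivation:
P[k] = A[0] + ... + A[k]
P[k] includes A[4] iff k >= 4
Affected indices: 4, 5, ..., 5; delta = 9
  P[4]: 13 + 9 = 22
  P[5]: 24 + 9 = 33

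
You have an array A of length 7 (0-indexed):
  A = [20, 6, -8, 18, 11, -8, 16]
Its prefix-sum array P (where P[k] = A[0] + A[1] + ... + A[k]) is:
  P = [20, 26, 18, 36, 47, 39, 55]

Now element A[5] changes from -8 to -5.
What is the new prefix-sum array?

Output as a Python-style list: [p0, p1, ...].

Answer: [20, 26, 18, 36, 47, 42, 58]

Derivation:
Change: A[5] -8 -> -5, delta = 3
P[k] for k < 5: unchanged (A[5] not included)
P[k] for k >= 5: shift by delta = 3
  P[0] = 20 + 0 = 20
  P[1] = 26 + 0 = 26
  P[2] = 18 + 0 = 18
  P[3] = 36 + 0 = 36
  P[4] = 47 + 0 = 47
  P[5] = 39 + 3 = 42
  P[6] = 55 + 3 = 58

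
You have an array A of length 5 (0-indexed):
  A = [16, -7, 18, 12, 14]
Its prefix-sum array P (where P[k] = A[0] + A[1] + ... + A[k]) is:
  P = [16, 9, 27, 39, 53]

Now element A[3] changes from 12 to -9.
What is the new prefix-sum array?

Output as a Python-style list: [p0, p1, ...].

Change: A[3] 12 -> -9, delta = -21
P[k] for k < 3: unchanged (A[3] not included)
P[k] for k >= 3: shift by delta = -21
  P[0] = 16 + 0 = 16
  P[1] = 9 + 0 = 9
  P[2] = 27 + 0 = 27
  P[3] = 39 + -21 = 18
  P[4] = 53 + -21 = 32

Answer: [16, 9, 27, 18, 32]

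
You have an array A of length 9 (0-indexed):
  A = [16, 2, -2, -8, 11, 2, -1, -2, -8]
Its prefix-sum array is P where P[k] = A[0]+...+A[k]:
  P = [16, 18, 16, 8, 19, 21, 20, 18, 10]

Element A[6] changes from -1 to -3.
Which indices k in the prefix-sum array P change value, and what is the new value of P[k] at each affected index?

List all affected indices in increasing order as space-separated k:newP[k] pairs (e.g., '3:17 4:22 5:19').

Answer: 6:18 7:16 8:8

Derivation:
P[k] = A[0] + ... + A[k]
P[k] includes A[6] iff k >= 6
Affected indices: 6, 7, ..., 8; delta = -2
  P[6]: 20 + -2 = 18
  P[7]: 18 + -2 = 16
  P[8]: 10 + -2 = 8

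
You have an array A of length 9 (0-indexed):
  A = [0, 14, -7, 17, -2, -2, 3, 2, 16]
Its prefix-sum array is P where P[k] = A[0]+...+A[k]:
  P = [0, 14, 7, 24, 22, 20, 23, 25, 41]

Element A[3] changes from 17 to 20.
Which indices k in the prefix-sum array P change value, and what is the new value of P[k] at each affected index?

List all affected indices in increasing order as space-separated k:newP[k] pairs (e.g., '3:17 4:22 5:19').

Answer: 3:27 4:25 5:23 6:26 7:28 8:44

Derivation:
P[k] = A[0] + ... + A[k]
P[k] includes A[3] iff k >= 3
Affected indices: 3, 4, ..., 8; delta = 3
  P[3]: 24 + 3 = 27
  P[4]: 22 + 3 = 25
  P[5]: 20 + 3 = 23
  P[6]: 23 + 3 = 26
  P[7]: 25 + 3 = 28
  P[8]: 41 + 3 = 44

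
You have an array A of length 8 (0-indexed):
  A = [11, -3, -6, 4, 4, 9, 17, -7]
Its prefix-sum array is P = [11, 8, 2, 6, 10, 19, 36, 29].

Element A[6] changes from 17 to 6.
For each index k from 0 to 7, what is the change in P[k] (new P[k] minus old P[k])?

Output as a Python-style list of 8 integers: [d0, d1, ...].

Element change: A[6] 17 -> 6, delta = -11
For k < 6: P[k] unchanged, delta_P[k] = 0
For k >= 6: P[k] shifts by exactly -11
Delta array: [0, 0, 0, 0, 0, 0, -11, -11]

Answer: [0, 0, 0, 0, 0, 0, -11, -11]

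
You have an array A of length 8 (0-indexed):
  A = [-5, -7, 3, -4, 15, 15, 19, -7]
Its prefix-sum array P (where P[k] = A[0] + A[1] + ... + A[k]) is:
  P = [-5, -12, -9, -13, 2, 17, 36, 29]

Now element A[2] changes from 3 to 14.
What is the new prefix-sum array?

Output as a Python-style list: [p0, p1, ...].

Change: A[2] 3 -> 14, delta = 11
P[k] for k < 2: unchanged (A[2] not included)
P[k] for k >= 2: shift by delta = 11
  P[0] = -5 + 0 = -5
  P[1] = -12 + 0 = -12
  P[2] = -9 + 11 = 2
  P[3] = -13 + 11 = -2
  P[4] = 2 + 11 = 13
  P[5] = 17 + 11 = 28
  P[6] = 36 + 11 = 47
  P[7] = 29 + 11 = 40

Answer: [-5, -12, 2, -2, 13, 28, 47, 40]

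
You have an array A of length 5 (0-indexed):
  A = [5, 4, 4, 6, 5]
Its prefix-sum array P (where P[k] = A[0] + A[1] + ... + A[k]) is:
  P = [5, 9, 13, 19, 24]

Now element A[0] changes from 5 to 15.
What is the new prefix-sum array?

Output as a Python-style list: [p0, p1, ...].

Change: A[0] 5 -> 15, delta = 10
P[k] for k < 0: unchanged (A[0] not included)
P[k] for k >= 0: shift by delta = 10
  P[0] = 5 + 10 = 15
  P[1] = 9 + 10 = 19
  P[2] = 13 + 10 = 23
  P[3] = 19 + 10 = 29
  P[4] = 24 + 10 = 34

Answer: [15, 19, 23, 29, 34]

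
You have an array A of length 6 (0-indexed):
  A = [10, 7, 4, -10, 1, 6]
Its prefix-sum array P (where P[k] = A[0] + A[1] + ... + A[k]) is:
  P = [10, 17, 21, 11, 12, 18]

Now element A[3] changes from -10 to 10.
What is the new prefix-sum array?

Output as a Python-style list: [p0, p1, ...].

Answer: [10, 17, 21, 31, 32, 38]

Derivation:
Change: A[3] -10 -> 10, delta = 20
P[k] for k < 3: unchanged (A[3] not included)
P[k] for k >= 3: shift by delta = 20
  P[0] = 10 + 0 = 10
  P[1] = 17 + 0 = 17
  P[2] = 21 + 0 = 21
  P[3] = 11 + 20 = 31
  P[4] = 12 + 20 = 32
  P[5] = 18 + 20 = 38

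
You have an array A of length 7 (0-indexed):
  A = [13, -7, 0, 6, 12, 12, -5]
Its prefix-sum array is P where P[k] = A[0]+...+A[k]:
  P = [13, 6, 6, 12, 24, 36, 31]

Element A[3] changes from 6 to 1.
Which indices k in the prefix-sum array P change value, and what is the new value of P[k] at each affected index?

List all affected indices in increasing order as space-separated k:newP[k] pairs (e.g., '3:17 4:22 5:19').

P[k] = A[0] + ... + A[k]
P[k] includes A[3] iff k >= 3
Affected indices: 3, 4, ..., 6; delta = -5
  P[3]: 12 + -5 = 7
  P[4]: 24 + -5 = 19
  P[5]: 36 + -5 = 31
  P[6]: 31 + -5 = 26

Answer: 3:7 4:19 5:31 6:26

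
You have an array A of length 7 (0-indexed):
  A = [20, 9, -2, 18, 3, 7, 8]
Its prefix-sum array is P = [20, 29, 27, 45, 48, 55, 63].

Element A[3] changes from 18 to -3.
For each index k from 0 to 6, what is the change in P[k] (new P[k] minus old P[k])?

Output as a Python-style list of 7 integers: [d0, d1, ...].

Answer: [0, 0, 0, -21, -21, -21, -21]

Derivation:
Element change: A[3] 18 -> -3, delta = -21
For k < 3: P[k] unchanged, delta_P[k] = 0
For k >= 3: P[k] shifts by exactly -21
Delta array: [0, 0, 0, -21, -21, -21, -21]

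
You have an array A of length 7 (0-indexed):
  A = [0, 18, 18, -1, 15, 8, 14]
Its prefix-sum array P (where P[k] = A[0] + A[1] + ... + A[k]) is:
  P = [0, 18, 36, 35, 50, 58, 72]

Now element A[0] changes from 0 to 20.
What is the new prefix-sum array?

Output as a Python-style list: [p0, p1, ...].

Answer: [20, 38, 56, 55, 70, 78, 92]

Derivation:
Change: A[0] 0 -> 20, delta = 20
P[k] for k < 0: unchanged (A[0] not included)
P[k] for k >= 0: shift by delta = 20
  P[0] = 0 + 20 = 20
  P[1] = 18 + 20 = 38
  P[2] = 36 + 20 = 56
  P[3] = 35 + 20 = 55
  P[4] = 50 + 20 = 70
  P[5] = 58 + 20 = 78
  P[6] = 72 + 20 = 92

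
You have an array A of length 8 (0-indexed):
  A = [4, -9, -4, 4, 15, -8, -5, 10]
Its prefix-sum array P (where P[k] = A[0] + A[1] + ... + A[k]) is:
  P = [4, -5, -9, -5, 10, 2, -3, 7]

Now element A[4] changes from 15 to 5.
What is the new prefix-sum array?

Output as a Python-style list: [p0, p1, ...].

Change: A[4] 15 -> 5, delta = -10
P[k] for k < 4: unchanged (A[4] not included)
P[k] for k >= 4: shift by delta = -10
  P[0] = 4 + 0 = 4
  P[1] = -5 + 0 = -5
  P[2] = -9 + 0 = -9
  P[3] = -5 + 0 = -5
  P[4] = 10 + -10 = 0
  P[5] = 2 + -10 = -8
  P[6] = -3 + -10 = -13
  P[7] = 7 + -10 = -3

Answer: [4, -5, -9, -5, 0, -8, -13, -3]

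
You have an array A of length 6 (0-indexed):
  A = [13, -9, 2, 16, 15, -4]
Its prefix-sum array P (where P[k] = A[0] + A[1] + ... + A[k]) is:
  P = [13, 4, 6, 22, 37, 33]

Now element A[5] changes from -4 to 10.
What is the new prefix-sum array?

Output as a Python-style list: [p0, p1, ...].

Answer: [13, 4, 6, 22, 37, 47]

Derivation:
Change: A[5] -4 -> 10, delta = 14
P[k] for k < 5: unchanged (A[5] not included)
P[k] for k >= 5: shift by delta = 14
  P[0] = 13 + 0 = 13
  P[1] = 4 + 0 = 4
  P[2] = 6 + 0 = 6
  P[3] = 22 + 0 = 22
  P[4] = 37 + 0 = 37
  P[5] = 33 + 14 = 47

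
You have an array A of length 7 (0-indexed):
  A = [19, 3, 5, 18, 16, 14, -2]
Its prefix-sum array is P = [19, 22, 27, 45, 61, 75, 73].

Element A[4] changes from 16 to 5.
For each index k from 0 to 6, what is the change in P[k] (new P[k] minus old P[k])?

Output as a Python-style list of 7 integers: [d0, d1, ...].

Element change: A[4] 16 -> 5, delta = -11
For k < 4: P[k] unchanged, delta_P[k] = 0
For k >= 4: P[k] shifts by exactly -11
Delta array: [0, 0, 0, 0, -11, -11, -11]

Answer: [0, 0, 0, 0, -11, -11, -11]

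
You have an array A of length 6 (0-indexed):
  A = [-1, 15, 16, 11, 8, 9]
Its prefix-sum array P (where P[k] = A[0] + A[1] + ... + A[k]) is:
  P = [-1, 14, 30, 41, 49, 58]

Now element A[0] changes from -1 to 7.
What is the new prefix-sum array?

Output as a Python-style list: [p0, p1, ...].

Change: A[0] -1 -> 7, delta = 8
P[k] for k < 0: unchanged (A[0] not included)
P[k] for k >= 0: shift by delta = 8
  P[0] = -1 + 8 = 7
  P[1] = 14 + 8 = 22
  P[2] = 30 + 8 = 38
  P[3] = 41 + 8 = 49
  P[4] = 49 + 8 = 57
  P[5] = 58 + 8 = 66

Answer: [7, 22, 38, 49, 57, 66]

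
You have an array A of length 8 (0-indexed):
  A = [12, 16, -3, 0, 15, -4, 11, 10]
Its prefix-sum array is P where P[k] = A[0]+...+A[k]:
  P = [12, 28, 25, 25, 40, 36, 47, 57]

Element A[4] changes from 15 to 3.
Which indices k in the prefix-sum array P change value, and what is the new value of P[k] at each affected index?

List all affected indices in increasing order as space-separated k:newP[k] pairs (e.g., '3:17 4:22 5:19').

Answer: 4:28 5:24 6:35 7:45

Derivation:
P[k] = A[0] + ... + A[k]
P[k] includes A[4] iff k >= 4
Affected indices: 4, 5, ..., 7; delta = -12
  P[4]: 40 + -12 = 28
  P[5]: 36 + -12 = 24
  P[6]: 47 + -12 = 35
  P[7]: 57 + -12 = 45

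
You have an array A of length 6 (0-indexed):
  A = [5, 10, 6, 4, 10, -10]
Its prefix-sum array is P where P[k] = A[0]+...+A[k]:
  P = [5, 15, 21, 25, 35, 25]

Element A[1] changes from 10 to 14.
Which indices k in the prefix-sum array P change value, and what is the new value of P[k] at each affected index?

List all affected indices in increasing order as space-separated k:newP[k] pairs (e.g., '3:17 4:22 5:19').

Answer: 1:19 2:25 3:29 4:39 5:29

Derivation:
P[k] = A[0] + ... + A[k]
P[k] includes A[1] iff k >= 1
Affected indices: 1, 2, ..., 5; delta = 4
  P[1]: 15 + 4 = 19
  P[2]: 21 + 4 = 25
  P[3]: 25 + 4 = 29
  P[4]: 35 + 4 = 39
  P[5]: 25 + 4 = 29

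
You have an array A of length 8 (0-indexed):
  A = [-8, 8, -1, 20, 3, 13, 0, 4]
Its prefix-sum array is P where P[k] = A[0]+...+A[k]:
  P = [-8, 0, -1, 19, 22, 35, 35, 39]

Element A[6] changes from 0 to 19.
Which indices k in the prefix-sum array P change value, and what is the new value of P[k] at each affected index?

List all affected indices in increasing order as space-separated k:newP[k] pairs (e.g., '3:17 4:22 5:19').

Answer: 6:54 7:58

Derivation:
P[k] = A[0] + ... + A[k]
P[k] includes A[6] iff k >= 6
Affected indices: 6, 7, ..., 7; delta = 19
  P[6]: 35 + 19 = 54
  P[7]: 39 + 19 = 58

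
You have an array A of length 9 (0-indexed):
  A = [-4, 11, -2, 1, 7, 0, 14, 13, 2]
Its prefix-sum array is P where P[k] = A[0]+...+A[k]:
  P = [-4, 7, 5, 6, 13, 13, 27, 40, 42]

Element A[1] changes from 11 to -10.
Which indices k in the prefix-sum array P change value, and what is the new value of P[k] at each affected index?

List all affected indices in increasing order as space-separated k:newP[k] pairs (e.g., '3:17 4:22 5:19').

P[k] = A[0] + ... + A[k]
P[k] includes A[1] iff k >= 1
Affected indices: 1, 2, ..., 8; delta = -21
  P[1]: 7 + -21 = -14
  P[2]: 5 + -21 = -16
  P[3]: 6 + -21 = -15
  P[4]: 13 + -21 = -8
  P[5]: 13 + -21 = -8
  P[6]: 27 + -21 = 6
  P[7]: 40 + -21 = 19
  P[8]: 42 + -21 = 21

Answer: 1:-14 2:-16 3:-15 4:-8 5:-8 6:6 7:19 8:21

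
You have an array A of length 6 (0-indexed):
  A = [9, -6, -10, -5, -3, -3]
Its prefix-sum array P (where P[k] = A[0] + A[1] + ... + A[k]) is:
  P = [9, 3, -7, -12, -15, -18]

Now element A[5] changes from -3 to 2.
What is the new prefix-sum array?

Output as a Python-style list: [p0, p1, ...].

Change: A[5] -3 -> 2, delta = 5
P[k] for k < 5: unchanged (A[5] not included)
P[k] for k >= 5: shift by delta = 5
  P[0] = 9 + 0 = 9
  P[1] = 3 + 0 = 3
  P[2] = -7 + 0 = -7
  P[3] = -12 + 0 = -12
  P[4] = -15 + 0 = -15
  P[5] = -18 + 5 = -13

Answer: [9, 3, -7, -12, -15, -13]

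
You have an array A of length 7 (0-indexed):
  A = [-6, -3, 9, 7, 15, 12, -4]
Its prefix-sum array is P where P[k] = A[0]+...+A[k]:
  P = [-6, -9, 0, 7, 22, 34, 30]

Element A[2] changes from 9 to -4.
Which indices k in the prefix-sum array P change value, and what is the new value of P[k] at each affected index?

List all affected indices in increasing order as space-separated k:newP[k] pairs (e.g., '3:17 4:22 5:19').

Answer: 2:-13 3:-6 4:9 5:21 6:17

Derivation:
P[k] = A[0] + ... + A[k]
P[k] includes A[2] iff k >= 2
Affected indices: 2, 3, ..., 6; delta = -13
  P[2]: 0 + -13 = -13
  P[3]: 7 + -13 = -6
  P[4]: 22 + -13 = 9
  P[5]: 34 + -13 = 21
  P[6]: 30 + -13 = 17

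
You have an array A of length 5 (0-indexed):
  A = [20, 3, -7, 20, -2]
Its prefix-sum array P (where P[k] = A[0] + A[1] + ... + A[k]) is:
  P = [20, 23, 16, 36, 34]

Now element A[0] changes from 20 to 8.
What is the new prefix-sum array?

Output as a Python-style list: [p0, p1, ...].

Answer: [8, 11, 4, 24, 22]

Derivation:
Change: A[0] 20 -> 8, delta = -12
P[k] for k < 0: unchanged (A[0] not included)
P[k] for k >= 0: shift by delta = -12
  P[0] = 20 + -12 = 8
  P[1] = 23 + -12 = 11
  P[2] = 16 + -12 = 4
  P[3] = 36 + -12 = 24
  P[4] = 34 + -12 = 22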